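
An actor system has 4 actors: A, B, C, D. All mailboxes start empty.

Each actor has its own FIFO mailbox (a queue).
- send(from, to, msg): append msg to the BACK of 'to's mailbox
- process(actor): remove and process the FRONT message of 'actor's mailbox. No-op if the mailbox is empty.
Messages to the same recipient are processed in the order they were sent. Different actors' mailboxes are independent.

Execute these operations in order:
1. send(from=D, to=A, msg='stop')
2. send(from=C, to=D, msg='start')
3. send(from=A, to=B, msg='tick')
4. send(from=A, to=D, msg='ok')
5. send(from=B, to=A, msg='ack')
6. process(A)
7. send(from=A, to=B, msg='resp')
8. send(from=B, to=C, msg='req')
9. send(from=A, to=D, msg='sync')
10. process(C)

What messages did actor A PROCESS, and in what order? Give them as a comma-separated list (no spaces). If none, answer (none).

After 1 (send(from=D, to=A, msg='stop')): A:[stop] B:[] C:[] D:[]
After 2 (send(from=C, to=D, msg='start')): A:[stop] B:[] C:[] D:[start]
After 3 (send(from=A, to=B, msg='tick')): A:[stop] B:[tick] C:[] D:[start]
After 4 (send(from=A, to=D, msg='ok')): A:[stop] B:[tick] C:[] D:[start,ok]
After 5 (send(from=B, to=A, msg='ack')): A:[stop,ack] B:[tick] C:[] D:[start,ok]
After 6 (process(A)): A:[ack] B:[tick] C:[] D:[start,ok]
After 7 (send(from=A, to=B, msg='resp')): A:[ack] B:[tick,resp] C:[] D:[start,ok]
After 8 (send(from=B, to=C, msg='req')): A:[ack] B:[tick,resp] C:[req] D:[start,ok]
After 9 (send(from=A, to=D, msg='sync')): A:[ack] B:[tick,resp] C:[req] D:[start,ok,sync]
After 10 (process(C)): A:[ack] B:[tick,resp] C:[] D:[start,ok,sync]

Answer: stop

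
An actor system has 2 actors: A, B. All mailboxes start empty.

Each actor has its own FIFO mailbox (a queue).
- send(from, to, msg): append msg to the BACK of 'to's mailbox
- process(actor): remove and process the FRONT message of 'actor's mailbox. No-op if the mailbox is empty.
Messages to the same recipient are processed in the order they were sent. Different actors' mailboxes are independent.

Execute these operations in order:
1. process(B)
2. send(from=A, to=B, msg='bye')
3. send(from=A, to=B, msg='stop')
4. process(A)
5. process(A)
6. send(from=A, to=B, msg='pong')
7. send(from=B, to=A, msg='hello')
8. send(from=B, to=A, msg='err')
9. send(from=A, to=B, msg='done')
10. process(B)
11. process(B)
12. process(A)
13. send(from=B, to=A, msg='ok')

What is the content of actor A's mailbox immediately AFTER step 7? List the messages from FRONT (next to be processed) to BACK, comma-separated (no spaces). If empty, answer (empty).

After 1 (process(B)): A:[] B:[]
After 2 (send(from=A, to=B, msg='bye')): A:[] B:[bye]
After 3 (send(from=A, to=B, msg='stop')): A:[] B:[bye,stop]
After 4 (process(A)): A:[] B:[bye,stop]
After 5 (process(A)): A:[] B:[bye,stop]
After 6 (send(from=A, to=B, msg='pong')): A:[] B:[bye,stop,pong]
After 7 (send(from=B, to=A, msg='hello')): A:[hello] B:[bye,stop,pong]

hello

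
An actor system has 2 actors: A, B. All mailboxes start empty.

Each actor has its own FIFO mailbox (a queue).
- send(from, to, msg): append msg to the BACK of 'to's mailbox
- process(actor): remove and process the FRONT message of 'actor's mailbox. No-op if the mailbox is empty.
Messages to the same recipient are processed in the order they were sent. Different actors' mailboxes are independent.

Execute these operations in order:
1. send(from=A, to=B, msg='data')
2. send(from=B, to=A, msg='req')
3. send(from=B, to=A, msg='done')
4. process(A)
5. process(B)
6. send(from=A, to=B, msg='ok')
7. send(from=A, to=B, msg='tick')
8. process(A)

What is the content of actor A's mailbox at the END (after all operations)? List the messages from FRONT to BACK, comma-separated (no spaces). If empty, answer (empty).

Answer: (empty)

Derivation:
After 1 (send(from=A, to=B, msg='data')): A:[] B:[data]
After 2 (send(from=B, to=A, msg='req')): A:[req] B:[data]
After 3 (send(from=B, to=A, msg='done')): A:[req,done] B:[data]
After 4 (process(A)): A:[done] B:[data]
After 5 (process(B)): A:[done] B:[]
After 6 (send(from=A, to=B, msg='ok')): A:[done] B:[ok]
After 7 (send(from=A, to=B, msg='tick')): A:[done] B:[ok,tick]
After 8 (process(A)): A:[] B:[ok,tick]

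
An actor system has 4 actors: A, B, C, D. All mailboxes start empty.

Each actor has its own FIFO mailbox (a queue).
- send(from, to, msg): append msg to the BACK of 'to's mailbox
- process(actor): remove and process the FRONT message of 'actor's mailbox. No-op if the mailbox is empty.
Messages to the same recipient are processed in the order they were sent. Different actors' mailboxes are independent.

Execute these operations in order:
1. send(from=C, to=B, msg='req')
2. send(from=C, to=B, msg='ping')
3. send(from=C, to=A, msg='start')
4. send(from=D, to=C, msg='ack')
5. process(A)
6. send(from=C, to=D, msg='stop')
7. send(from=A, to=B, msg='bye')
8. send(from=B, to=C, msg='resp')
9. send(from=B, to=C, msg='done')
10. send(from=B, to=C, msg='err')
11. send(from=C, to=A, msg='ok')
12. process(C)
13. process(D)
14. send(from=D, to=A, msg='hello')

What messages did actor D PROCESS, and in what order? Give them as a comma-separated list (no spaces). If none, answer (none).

After 1 (send(from=C, to=B, msg='req')): A:[] B:[req] C:[] D:[]
After 2 (send(from=C, to=B, msg='ping')): A:[] B:[req,ping] C:[] D:[]
After 3 (send(from=C, to=A, msg='start')): A:[start] B:[req,ping] C:[] D:[]
After 4 (send(from=D, to=C, msg='ack')): A:[start] B:[req,ping] C:[ack] D:[]
After 5 (process(A)): A:[] B:[req,ping] C:[ack] D:[]
After 6 (send(from=C, to=D, msg='stop')): A:[] B:[req,ping] C:[ack] D:[stop]
After 7 (send(from=A, to=B, msg='bye')): A:[] B:[req,ping,bye] C:[ack] D:[stop]
After 8 (send(from=B, to=C, msg='resp')): A:[] B:[req,ping,bye] C:[ack,resp] D:[stop]
After 9 (send(from=B, to=C, msg='done')): A:[] B:[req,ping,bye] C:[ack,resp,done] D:[stop]
After 10 (send(from=B, to=C, msg='err')): A:[] B:[req,ping,bye] C:[ack,resp,done,err] D:[stop]
After 11 (send(from=C, to=A, msg='ok')): A:[ok] B:[req,ping,bye] C:[ack,resp,done,err] D:[stop]
After 12 (process(C)): A:[ok] B:[req,ping,bye] C:[resp,done,err] D:[stop]
After 13 (process(D)): A:[ok] B:[req,ping,bye] C:[resp,done,err] D:[]
After 14 (send(from=D, to=A, msg='hello')): A:[ok,hello] B:[req,ping,bye] C:[resp,done,err] D:[]

Answer: stop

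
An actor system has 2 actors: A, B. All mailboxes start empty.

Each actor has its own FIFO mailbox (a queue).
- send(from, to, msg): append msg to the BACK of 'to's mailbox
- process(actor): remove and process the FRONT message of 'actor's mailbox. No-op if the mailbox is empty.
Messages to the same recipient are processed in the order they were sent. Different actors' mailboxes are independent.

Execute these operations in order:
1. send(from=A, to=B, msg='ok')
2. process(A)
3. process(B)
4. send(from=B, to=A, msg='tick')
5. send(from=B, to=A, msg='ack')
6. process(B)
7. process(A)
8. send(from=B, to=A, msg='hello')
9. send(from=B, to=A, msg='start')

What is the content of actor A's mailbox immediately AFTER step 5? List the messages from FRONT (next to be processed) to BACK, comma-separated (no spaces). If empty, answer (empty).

After 1 (send(from=A, to=B, msg='ok')): A:[] B:[ok]
After 2 (process(A)): A:[] B:[ok]
After 3 (process(B)): A:[] B:[]
After 4 (send(from=B, to=A, msg='tick')): A:[tick] B:[]
After 5 (send(from=B, to=A, msg='ack')): A:[tick,ack] B:[]

tick,ack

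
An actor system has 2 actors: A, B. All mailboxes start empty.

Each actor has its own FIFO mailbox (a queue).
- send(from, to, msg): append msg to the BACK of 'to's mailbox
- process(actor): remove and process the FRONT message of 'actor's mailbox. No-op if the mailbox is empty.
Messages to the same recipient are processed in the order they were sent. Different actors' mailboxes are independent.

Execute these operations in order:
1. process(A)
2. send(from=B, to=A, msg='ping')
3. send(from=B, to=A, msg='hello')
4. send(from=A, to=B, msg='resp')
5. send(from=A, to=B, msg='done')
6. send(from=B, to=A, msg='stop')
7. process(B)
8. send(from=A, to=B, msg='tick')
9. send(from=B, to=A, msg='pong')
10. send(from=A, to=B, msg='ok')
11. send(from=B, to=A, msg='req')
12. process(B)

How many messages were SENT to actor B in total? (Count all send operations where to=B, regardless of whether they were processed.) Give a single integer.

After 1 (process(A)): A:[] B:[]
After 2 (send(from=B, to=A, msg='ping')): A:[ping] B:[]
After 3 (send(from=B, to=A, msg='hello')): A:[ping,hello] B:[]
After 4 (send(from=A, to=B, msg='resp')): A:[ping,hello] B:[resp]
After 5 (send(from=A, to=B, msg='done')): A:[ping,hello] B:[resp,done]
After 6 (send(from=B, to=A, msg='stop')): A:[ping,hello,stop] B:[resp,done]
After 7 (process(B)): A:[ping,hello,stop] B:[done]
After 8 (send(from=A, to=B, msg='tick')): A:[ping,hello,stop] B:[done,tick]
After 9 (send(from=B, to=A, msg='pong')): A:[ping,hello,stop,pong] B:[done,tick]
After 10 (send(from=A, to=B, msg='ok')): A:[ping,hello,stop,pong] B:[done,tick,ok]
After 11 (send(from=B, to=A, msg='req')): A:[ping,hello,stop,pong,req] B:[done,tick,ok]
After 12 (process(B)): A:[ping,hello,stop,pong,req] B:[tick,ok]

Answer: 4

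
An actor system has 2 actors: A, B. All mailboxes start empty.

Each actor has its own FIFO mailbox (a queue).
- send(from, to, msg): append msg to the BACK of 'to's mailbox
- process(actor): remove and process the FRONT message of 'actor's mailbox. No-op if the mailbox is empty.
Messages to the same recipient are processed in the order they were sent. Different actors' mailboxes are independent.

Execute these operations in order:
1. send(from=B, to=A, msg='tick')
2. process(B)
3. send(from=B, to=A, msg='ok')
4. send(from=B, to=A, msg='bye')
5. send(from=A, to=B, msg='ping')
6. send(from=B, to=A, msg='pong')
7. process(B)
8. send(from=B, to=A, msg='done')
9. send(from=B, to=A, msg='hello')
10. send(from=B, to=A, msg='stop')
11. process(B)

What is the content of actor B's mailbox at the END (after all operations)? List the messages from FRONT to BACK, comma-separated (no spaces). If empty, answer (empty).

Answer: (empty)

Derivation:
After 1 (send(from=B, to=A, msg='tick')): A:[tick] B:[]
After 2 (process(B)): A:[tick] B:[]
After 3 (send(from=B, to=A, msg='ok')): A:[tick,ok] B:[]
After 4 (send(from=B, to=A, msg='bye')): A:[tick,ok,bye] B:[]
After 5 (send(from=A, to=B, msg='ping')): A:[tick,ok,bye] B:[ping]
After 6 (send(from=B, to=A, msg='pong')): A:[tick,ok,bye,pong] B:[ping]
After 7 (process(B)): A:[tick,ok,bye,pong] B:[]
After 8 (send(from=B, to=A, msg='done')): A:[tick,ok,bye,pong,done] B:[]
After 9 (send(from=B, to=A, msg='hello')): A:[tick,ok,bye,pong,done,hello] B:[]
After 10 (send(from=B, to=A, msg='stop')): A:[tick,ok,bye,pong,done,hello,stop] B:[]
After 11 (process(B)): A:[tick,ok,bye,pong,done,hello,stop] B:[]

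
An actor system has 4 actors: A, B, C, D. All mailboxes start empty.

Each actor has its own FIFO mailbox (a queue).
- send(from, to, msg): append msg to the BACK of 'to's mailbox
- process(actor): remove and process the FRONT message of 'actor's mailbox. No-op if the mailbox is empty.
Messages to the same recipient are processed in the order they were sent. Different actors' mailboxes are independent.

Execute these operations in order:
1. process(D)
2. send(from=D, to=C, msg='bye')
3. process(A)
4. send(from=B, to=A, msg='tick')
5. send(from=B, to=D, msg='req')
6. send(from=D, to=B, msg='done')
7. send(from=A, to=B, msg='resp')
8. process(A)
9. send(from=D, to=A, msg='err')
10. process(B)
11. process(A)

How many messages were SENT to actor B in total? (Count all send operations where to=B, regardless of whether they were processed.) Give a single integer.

After 1 (process(D)): A:[] B:[] C:[] D:[]
After 2 (send(from=D, to=C, msg='bye')): A:[] B:[] C:[bye] D:[]
After 3 (process(A)): A:[] B:[] C:[bye] D:[]
After 4 (send(from=B, to=A, msg='tick')): A:[tick] B:[] C:[bye] D:[]
After 5 (send(from=B, to=D, msg='req')): A:[tick] B:[] C:[bye] D:[req]
After 6 (send(from=D, to=B, msg='done')): A:[tick] B:[done] C:[bye] D:[req]
After 7 (send(from=A, to=B, msg='resp')): A:[tick] B:[done,resp] C:[bye] D:[req]
After 8 (process(A)): A:[] B:[done,resp] C:[bye] D:[req]
After 9 (send(from=D, to=A, msg='err')): A:[err] B:[done,resp] C:[bye] D:[req]
After 10 (process(B)): A:[err] B:[resp] C:[bye] D:[req]
After 11 (process(A)): A:[] B:[resp] C:[bye] D:[req]

Answer: 2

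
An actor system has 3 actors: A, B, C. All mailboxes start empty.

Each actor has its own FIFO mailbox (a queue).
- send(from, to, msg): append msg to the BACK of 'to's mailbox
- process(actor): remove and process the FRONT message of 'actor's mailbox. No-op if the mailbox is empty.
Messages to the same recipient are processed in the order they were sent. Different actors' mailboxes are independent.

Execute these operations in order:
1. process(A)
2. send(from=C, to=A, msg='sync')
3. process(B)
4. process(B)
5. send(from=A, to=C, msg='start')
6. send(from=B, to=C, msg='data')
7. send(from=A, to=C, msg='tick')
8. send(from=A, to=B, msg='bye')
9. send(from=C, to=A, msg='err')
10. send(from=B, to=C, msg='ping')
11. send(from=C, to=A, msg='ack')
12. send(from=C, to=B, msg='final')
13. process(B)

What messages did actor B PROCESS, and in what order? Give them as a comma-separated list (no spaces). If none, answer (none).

After 1 (process(A)): A:[] B:[] C:[]
After 2 (send(from=C, to=A, msg='sync')): A:[sync] B:[] C:[]
After 3 (process(B)): A:[sync] B:[] C:[]
After 4 (process(B)): A:[sync] B:[] C:[]
After 5 (send(from=A, to=C, msg='start')): A:[sync] B:[] C:[start]
After 6 (send(from=B, to=C, msg='data')): A:[sync] B:[] C:[start,data]
After 7 (send(from=A, to=C, msg='tick')): A:[sync] B:[] C:[start,data,tick]
After 8 (send(from=A, to=B, msg='bye')): A:[sync] B:[bye] C:[start,data,tick]
After 9 (send(from=C, to=A, msg='err')): A:[sync,err] B:[bye] C:[start,data,tick]
After 10 (send(from=B, to=C, msg='ping')): A:[sync,err] B:[bye] C:[start,data,tick,ping]
After 11 (send(from=C, to=A, msg='ack')): A:[sync,err,ack] B:[bye] C:[start,data,tick,ping]
After 12 (send(from=C, to=B, msg='final')): A:[sync,err,ack] B:[bye,final] C:[start,data,tick,ping]
After 13 (process(B)): A:[sync,err,ack] B:[final] C:[start,data,tick,ping]

Answer: bye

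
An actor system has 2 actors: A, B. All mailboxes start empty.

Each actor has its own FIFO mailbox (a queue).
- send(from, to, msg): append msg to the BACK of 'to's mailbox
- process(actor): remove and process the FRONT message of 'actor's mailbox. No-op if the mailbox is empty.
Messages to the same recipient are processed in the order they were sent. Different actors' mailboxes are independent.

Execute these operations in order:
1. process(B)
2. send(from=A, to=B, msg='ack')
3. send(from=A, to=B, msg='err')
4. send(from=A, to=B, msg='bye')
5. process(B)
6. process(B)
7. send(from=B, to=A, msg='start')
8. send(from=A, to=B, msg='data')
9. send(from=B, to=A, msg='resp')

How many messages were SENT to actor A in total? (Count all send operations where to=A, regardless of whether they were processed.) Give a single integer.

After 1 (process(B)): A:[] B:[]
After 2 (send(from=A, to=B, msg='ack')): A:[] B:[ack]
After 3 (send(from=A, to=B, msg='err')): A:[] B:[ack,err]
After 4 (send(from=A, to=B, msg='bye')): A:[] B:[ack,err,bye]
After 5 (process(B)): A:[] B:[err,bye]
After 6 (process(B)): A:[] B:[bye]
After 7 (send(from=B, to=A, msg='start')): A:[start] B:[bye]
After 8 (send(from=A, to=B, msg='data')): A:[start] B:[bye,data]
After 9 (send(from=B, to=A, msg='resp')): A:[start,resp] B:[bye,data]

Answer: 2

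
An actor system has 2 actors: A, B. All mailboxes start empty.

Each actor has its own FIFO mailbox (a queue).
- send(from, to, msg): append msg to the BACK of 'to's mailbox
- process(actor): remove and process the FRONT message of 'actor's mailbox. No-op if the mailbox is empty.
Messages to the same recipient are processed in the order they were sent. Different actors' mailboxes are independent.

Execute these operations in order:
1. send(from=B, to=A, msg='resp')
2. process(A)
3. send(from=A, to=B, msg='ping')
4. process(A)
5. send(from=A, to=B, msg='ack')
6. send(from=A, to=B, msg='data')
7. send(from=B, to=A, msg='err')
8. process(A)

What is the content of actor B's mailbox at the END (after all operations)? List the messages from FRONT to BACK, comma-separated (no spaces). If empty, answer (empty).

After 1 (send(from=B, to=A, msg='resp')): A:[resp] B:[]
After 2 (process(A)): A:[] B:[]
After 3 (send(from=A, to=B, msg='ping')): A:[] B:[ping]
After 4 (process(A)): A:[] B:[ping]
After 5 (send(from=A, to=B, msg='ack')): A:[] B:[ping,ack]
After 6 (send(from=A, to=B, msg='data')): A:[] B:[ping,ack,data]
After 7 (send(from=B, to=A, msg='err')): A:[err] B:[ping,ack,data]
After 8 (process(A)): A:[] B:[ping,ack,data]

Answer: ping,ack,data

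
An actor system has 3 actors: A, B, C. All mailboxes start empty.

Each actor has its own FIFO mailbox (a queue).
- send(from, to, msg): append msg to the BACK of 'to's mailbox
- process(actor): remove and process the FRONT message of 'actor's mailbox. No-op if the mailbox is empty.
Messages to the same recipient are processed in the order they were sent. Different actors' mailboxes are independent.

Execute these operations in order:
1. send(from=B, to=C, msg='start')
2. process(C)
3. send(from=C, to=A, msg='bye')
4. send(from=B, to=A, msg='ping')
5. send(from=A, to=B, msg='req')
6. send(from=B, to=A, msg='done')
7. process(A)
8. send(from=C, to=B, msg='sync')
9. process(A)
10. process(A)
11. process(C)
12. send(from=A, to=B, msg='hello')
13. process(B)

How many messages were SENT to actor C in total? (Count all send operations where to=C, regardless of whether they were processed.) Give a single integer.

After 1 (send(from=B, to=C, msg='start')): A:[] B:[] C:[start]
After 2 (process(C)): A:[] B:[] C:[]
After 3 (send(from=C, to=A, msg='bye')): A:[bye] B:[] C:[]
After 4 (send(from=B, to=A, msg='ping')): A:[bye,ping] B:[] C:[]
After 5 (send(from=A, to=B, msg='req')): A:[bye,ping] B:[req] C:[]
After 6 (send(from=B, to=A, msg='done')): A:[bye,ping,done] B:[req] C:[]
After 7 (process(A)): A:[ping,done] B:[req] C:[]
After 8 (send(from=C, to=B, msg='sync')): A:[ping,done] B:[req,sync] C:[]
After 9 (process(A)): A:[done] B:[req,sync] C:[]
After 10 (process(A)): A:[] B:[req,sync] C:[]
After 11 (process(C)): A:[] B:[req,sync] C:[]
After 12 (send(from=A, to=B, msg='hello')): A:[] B:[req,sync,hello] C:[]
After 13 (process(B)): A:[] B:[sync,hello] C:[]

Answer: 1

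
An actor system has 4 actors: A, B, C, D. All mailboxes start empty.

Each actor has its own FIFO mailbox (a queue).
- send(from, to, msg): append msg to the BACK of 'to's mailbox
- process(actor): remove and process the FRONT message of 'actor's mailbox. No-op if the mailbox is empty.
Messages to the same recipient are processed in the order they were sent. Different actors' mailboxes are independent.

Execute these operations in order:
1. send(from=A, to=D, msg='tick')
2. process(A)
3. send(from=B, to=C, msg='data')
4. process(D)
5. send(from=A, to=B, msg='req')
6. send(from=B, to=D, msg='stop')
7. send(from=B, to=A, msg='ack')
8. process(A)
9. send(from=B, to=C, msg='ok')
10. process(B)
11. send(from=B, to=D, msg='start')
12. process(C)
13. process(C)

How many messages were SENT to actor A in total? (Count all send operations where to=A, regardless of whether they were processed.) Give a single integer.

Answer: 1

Derivation:
After 1 (send(from=A, to=D, msg='tick')): A:[] B:[] C:[] D:[tick]
After 2 (process(A)): A:[] B:[] C:[] D:[tick]
After 3 (send(from=B, to=C, msg='data')): A:[] B:[] C:[data] D:[tick]
After 4 (process(D)): A:[] B:[] C:[data] D:[]
After 5 (send(from=A, to=B, msg='req')): A:[] B:[req] C:[data] D:[]
After 6 (send(from=B, to=D, msg='stop')): A:[] B:[req] C:[data] D:[stop]
After 7 (send(from=B, to=A, msg='ack')): A:[ack] B:[req] C:[data] D:[stop]
After 8 (process(A)): A:[] B:[req] C:[data] D:[stop]
After 9 (send(from=B, to=C, msg='ok')): A:[] B:[req] C:[data,ok] D:[stop]
After 10 (process(B)): A:[] B:[] C:[data,ok] D:[stop]
After 11 (send(from=B, to=D, msg='start')): A:[] B:[] C:[data,ok] D:[stop,start]
After 12 (process(C)): A:[] B:[] C:[ok] D:[stop,start]
After 13 (process(C)): A:[] B:[] C:[] D:[stop,start]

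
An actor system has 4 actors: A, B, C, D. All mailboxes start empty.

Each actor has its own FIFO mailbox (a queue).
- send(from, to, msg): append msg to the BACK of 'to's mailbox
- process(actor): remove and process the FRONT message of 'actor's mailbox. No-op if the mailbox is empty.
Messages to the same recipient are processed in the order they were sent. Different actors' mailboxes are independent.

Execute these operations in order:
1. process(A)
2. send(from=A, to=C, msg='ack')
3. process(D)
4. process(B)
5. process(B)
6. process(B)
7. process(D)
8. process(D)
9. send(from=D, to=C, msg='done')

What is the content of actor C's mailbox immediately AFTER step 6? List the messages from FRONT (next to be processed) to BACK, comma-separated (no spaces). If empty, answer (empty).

After 1 (process(A)): A:[] B:[] C:[] D:[]
After 2 (send(from=A, to=C, msg='ack')): A:[] B:[] C:[ack] D:[]
After 3 (process(D)): A:[] B:[] C:[ack] D:[]
After 4 (process(B)): A:[] B:[] C:[ack] D:[]
After 5 (process(B)): A:[] B:[] C:[ack] D:[]
After 6 (process(B)): A:[] B:[] C:[ack] D:[]

ack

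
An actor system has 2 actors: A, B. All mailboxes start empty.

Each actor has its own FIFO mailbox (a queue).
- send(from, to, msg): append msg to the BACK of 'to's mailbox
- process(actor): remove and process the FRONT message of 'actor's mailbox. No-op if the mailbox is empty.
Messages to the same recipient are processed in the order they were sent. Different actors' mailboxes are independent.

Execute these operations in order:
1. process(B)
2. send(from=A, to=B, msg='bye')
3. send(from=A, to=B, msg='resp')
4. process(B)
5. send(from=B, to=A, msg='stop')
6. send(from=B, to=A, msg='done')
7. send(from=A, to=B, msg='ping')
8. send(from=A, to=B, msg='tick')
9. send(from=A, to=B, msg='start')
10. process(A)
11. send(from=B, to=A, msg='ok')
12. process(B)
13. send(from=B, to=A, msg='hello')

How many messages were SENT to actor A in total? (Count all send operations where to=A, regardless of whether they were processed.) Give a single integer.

After 1 (process(B)): A:[] B:[]
After 2 (send(from=A, to=B, msg='bye')): A:[] B:[bye]
After 3 (send(from=A, to=B, msg='resp')): A:[] B:[bye,resp]
After 4 (process(B)): A:[] B:[resp]
After 5 (send(from=B, to=A, msg='stop')): A:[stop] B:[resp]
After 6 (send(from=B, to=A, msg='done')): A:[stop,done] B:[resp]
After 7 (send(from=A, to=B, msg='ping')): A:[stop,done] B:[resp,ping]
After 8 (send(from=A, to=B, msg='tick')): A:[stop,done] B:[resp,ping,tick]
After 9 (send(from=A, to=B, msg='start')): A:[stop,done] B:[resp,ping,tick,start]
After 10 (process(A)): A:[done] B:[resp,ping,tick,start]
After 11 (send(from=B, to=A, msg='ok')): A:[done,ok] B:[resp,ping,tick,start]
After 12 (process(B)): A:[done,ok] B:[ping,tick,start]
After 13 (send(from=B, to=A, msg='hello')): A:[done,ok,hello] B:[ping,tick,start]

Answer: 4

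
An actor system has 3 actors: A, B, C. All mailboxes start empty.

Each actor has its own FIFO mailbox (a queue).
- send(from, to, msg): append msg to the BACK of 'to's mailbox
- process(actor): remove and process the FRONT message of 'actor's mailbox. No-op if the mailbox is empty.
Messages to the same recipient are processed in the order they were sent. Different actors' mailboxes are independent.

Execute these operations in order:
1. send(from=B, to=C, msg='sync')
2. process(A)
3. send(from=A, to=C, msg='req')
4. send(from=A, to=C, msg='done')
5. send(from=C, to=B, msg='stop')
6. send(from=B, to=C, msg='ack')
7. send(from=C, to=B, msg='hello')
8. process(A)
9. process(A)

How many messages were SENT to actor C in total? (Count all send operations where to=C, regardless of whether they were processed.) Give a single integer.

Answer: 4

Derivation:
After 1 (send(from=B, to=C, msg='sync')): A:[] B:[] C:[sync]
After 2 (process(A)): A:[] B:[] C:[sync]
After 3 (send(from=A, to=C, msg='req')): A:[] B:[] C:[sync,req]
After 4 (send(from=A, to=C, msg='done')): A:[] B:[] C:[sync,req,done]
After 5 (send(from=C, to=B, msg='stop')): A:[] B:[stop] C:[sync,req,done]
After 6 (send(from=B, to=C, msg='ack')): A:[] B:[stop] C:[sync,req,done,ack]
After 7 (send(from=C, to=B, msg='hello')): A:[] B:[stop,hello] C:[sync,req,done,ack]
After 8 (process(A)): A:[] B:[stop,hello] C:[sync,req,done,ack]
After 9 (process(A)): A:[] B:[stop,hello] C:[sync,req,done,ack]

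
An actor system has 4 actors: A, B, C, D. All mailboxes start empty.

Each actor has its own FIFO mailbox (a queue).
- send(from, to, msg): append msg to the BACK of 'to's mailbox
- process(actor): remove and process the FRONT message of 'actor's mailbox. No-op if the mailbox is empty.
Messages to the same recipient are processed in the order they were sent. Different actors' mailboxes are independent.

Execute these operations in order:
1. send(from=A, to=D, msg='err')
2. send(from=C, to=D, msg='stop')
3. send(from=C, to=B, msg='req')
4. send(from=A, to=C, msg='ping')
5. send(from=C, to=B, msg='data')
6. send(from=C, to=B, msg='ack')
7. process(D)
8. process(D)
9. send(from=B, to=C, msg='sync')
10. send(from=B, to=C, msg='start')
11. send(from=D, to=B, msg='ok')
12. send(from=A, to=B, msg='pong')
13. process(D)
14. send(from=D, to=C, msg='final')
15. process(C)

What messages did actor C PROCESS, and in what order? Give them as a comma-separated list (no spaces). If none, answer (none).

After 1 (send(from=A, to=D, msg='err')): A:[] B:[] C:[] D:[err]
After 2 (send(from=C, to=D, msg='stop')): A:[] B:[] C:[] D:[err,stop]
After 3 (send(from=C, to=B, msg='req')): A:[] B:[req] C:[] D:[err,stop]
After 4 (send(from=A, to=C, msg='ping')): A:[] B:[req] C:[ping] D:[err,stop]
After 5 (send(from=C, to=B, msg='data')): A:[] B:[req,data] C:[ping] D:[err,stop]
After 6 (send(from=C, to=B, msg='ack')): A:[] B:[req,data,ack] C:[ping] D:[err,stop]
After 7 (process(D)): A:[] B:[req,data,ack] C:[ping] D:[stop]
After 8 (process(D)): A:[] B:[req,data,ack] C:[ping] D:[]
After 9 (send(from=B, to=C, msg='sync')): A:[] B:[req,data,ack] C:[ping,sync] D:[]
After 10 (send(from=B, to=C, msg='start')): A:[] B:[req,data,ack] C:[ping,sync,start] D:[]
After 11 (send(from=D, to=B, msg='ok')): A:[] B:[req,data,ack,ok] C:[ping,sync,start] D:[]
After 12 (send(from=A, to=B, msg='pong')): A:[] B:[req,data,ack,ok,pong] C:[ping,sync,start] D:[]
After 13 (process(D)): A:[] B:[req,data,ack,ok,pong] C:[ping,sync,start] D:[]
After 14 (send(from=D, to=C, msg='final')): A:[] B:[req,data,ack,ok,pong] C:[ping,sync,start,final] D:[]
After 15 (process(C)): A:[] B:[req,data,ack,ok,pong] C:[sync,start,final] D:[]

Answer: ping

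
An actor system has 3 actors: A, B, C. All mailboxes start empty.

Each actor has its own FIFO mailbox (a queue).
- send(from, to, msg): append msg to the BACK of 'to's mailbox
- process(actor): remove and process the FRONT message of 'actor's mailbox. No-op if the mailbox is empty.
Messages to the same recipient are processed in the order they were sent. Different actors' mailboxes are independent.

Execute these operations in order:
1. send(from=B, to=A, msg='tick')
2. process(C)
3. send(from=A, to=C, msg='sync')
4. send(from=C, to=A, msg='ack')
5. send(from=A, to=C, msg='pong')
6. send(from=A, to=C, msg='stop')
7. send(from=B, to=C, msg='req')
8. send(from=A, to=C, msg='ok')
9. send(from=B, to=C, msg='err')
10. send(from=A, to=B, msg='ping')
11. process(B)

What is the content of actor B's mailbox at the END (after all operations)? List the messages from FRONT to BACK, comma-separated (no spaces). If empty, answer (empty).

Answer: (empty)

Derivation:
After 1 (send(from=B, to=A, msg='tick')): A:[tick] B:[] C:[]
After 2 (process(C)): A:[tick] B:[] C:[]
After 3 (send(from=A, to=C, msg='sync')): A:[tick] B:[] C:[sync]
After 4 (send(from=C, to=A, msg='ack')): A:[tick,ack] B:[] C:[sync]
After 5 (send(from=A, to=C, msg='pong')): A:[tick,ack] B:[] C:[sync,pong]
After 6 (send(from=A, to=C, msg='stop')): A:[tick,ack] B:[] C:[sync,pong,stop]
After 7 (send(from=B, to=C, msg='req')): A:[tick,ack] B:[] C:[sync,pong,stop,req]
After 8 (send(from=A, to=C, msg='ok')): A:[tick,ack] B:[] C:[sync,pong,stop,req,ok]
After 9 (send(from=B, to=C, msg='err')): A:[tick,ack] B:[] C:[sync,pong,stop,req,ok,err]
After 10 (send(from=A, to=B, msg='ping')): A:[tick,ack] B:[ping] C:[sync,pong,stop,req,ok,err]
After 11 (process(B)): A:[tick,ack] B:[] C:[sync,pong,stop,req,ok,err]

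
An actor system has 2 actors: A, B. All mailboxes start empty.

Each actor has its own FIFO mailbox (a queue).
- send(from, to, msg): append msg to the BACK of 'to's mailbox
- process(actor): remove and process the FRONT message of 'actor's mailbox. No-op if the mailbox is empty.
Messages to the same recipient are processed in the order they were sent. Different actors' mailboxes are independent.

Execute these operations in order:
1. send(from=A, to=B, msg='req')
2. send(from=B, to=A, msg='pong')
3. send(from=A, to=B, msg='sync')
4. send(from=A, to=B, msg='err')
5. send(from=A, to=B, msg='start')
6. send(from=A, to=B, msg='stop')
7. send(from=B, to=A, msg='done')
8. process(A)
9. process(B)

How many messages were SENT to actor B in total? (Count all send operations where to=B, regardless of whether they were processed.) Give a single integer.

After 1 (send(from=A, to=B, msg='req')): A:[] B:[req]
After 2 (send(from=B, to=A, msg='pong')): A:[pong] B:[req]
After 3 (send(from=A, to=B, msg='sync')): A:[pong] B:[req,sync]
After 4 (send(from=A, to=B, msg='err')): A:[pong] B:[req,sync,err]
After 5 (send(from=A, to=B, msg='start')): A:[pong] B:[req,sync,err,start]
After 6 (send(from=A, to=B, msg='stop')): A:[pong] B:[req,sync,err,start,stop]
After 7 (send(from=B, to=A, msg='done')): A:[pong,done] B:[req,sync,err,start,stop]
After 8 (process(A)): A:[done] B:[req,sync,err,start,stop]
After 9 (process(B)): A:[done] B:[sync,err,start,stop]

Answer: 5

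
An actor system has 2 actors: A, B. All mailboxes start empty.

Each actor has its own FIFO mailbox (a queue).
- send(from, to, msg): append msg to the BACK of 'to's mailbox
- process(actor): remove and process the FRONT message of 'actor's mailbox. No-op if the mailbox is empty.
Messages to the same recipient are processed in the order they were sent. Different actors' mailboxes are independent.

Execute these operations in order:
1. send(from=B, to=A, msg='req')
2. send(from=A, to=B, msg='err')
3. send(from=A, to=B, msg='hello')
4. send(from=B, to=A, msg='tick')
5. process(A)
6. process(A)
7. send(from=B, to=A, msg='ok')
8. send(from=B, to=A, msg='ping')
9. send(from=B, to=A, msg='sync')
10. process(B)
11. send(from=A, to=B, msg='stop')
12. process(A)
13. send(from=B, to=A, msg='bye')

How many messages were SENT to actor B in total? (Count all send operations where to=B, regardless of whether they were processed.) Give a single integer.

After 1 (send(from=B, to=A, msg='req')): A:[req] B:[]
After 2 (send(from=A, to=B, msg='err')): A:[req] B:[err]
After 3 (send(from=A, to=B, msg='hello')): A:[req] B:[err,hello]
After 4 (send(from=B, to=A, msg='tick')): A:[req,tick] B:[err,hello]
After 5 (process(A)): A:[tick] B:[err,hello]
After 6 (process(A)): A:[] B:[err,hello]
After 7 (send(from=B, to=A, msg='ok')): A:[ok] B:[err,hello]
After 8 (send(from=B, to=A, msg='ping')): A:[ok,ping] B:[err,hello]
After 9 (send(from=B, to=A, msg='sync')): A:[ok,ping,sync] B:[err,hello]
After 10 (process(B)): A:[ok,ping,sync] B:[hello]
After 11 (send(from=A, to=B, msg='stop')): A:[ok,ping,sync] B:[hello,stop]
After 12 (process(A)): A:[ping,sync] B:[hello,stop]
After 13 (send(from=B, to=A, msg='bye')): A:[ping,sync,bye] B:[hello,stop]

Answer: 3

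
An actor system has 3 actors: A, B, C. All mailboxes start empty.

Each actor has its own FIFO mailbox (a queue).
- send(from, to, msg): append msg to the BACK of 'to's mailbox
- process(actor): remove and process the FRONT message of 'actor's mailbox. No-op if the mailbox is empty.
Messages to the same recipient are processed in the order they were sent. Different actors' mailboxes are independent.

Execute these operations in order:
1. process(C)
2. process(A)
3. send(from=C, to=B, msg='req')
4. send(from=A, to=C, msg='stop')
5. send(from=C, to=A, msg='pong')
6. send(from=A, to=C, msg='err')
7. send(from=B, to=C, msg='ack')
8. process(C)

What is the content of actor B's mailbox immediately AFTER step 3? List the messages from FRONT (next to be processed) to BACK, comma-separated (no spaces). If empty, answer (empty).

After 1 (process(C)): A:[] B:[] C:[]
After 2 (process(A)): A:[] B:[] C:[]
After 3 (send(from=C, to=B, msg='req')): A:[] B:[req] C:[]

req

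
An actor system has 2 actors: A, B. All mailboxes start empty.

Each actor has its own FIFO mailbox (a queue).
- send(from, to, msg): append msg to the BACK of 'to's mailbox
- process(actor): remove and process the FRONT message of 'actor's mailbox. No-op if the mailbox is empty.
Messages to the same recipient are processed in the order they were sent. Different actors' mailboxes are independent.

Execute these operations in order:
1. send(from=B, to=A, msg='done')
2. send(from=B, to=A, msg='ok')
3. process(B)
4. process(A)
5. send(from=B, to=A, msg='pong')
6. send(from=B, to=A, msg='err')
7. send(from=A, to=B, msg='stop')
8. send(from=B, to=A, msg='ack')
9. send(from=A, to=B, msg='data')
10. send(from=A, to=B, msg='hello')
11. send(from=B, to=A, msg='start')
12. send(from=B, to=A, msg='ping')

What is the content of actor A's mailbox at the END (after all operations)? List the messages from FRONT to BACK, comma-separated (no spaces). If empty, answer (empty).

After 1 (send(from=B, to=A, msg='done')): A:[done] B:[]
After 2 (send(from=B, to=A, msg='ok')): A:[done,ok] B:[]
After 3 (process(B)): A:[done,ok] B:[]
After 4 (process(A)): A:[ok] B:[]
After 5 (send(from=B, to=A, msg='pong')): A:[ok,pong] B:[]
After 6 (send(from=B, to=A, msg='err')): A:[ok,pong,err] B:[]
After 7 (send(from=A, to=B, msg='stop')): A:[ok,pong,err] B:[stop]
After 8 (send(from=B, to=A, msg='ack')): A:[ok,pong,err,ack] B:[stop]
After 9 (send(from=A, to=B, msg='data')): A:[ok,pong,err,ack] B:[stop,data]
After 10 (send(from=A, to=B, msg='hello')): A:[ok,pong,err,ack] B:[stop,data,hello]
After 11 (send(from=B, to=A, msg='start')): A:[ok,pong,err,ack,start] B:[stop,data,hello]
After 12 (send(from=B, to=A, msg='ping')): A:[ok,pong,err,ack,start,ping] B:[stop,data,hello]

Answer: ok,pong,err,ack,start,ping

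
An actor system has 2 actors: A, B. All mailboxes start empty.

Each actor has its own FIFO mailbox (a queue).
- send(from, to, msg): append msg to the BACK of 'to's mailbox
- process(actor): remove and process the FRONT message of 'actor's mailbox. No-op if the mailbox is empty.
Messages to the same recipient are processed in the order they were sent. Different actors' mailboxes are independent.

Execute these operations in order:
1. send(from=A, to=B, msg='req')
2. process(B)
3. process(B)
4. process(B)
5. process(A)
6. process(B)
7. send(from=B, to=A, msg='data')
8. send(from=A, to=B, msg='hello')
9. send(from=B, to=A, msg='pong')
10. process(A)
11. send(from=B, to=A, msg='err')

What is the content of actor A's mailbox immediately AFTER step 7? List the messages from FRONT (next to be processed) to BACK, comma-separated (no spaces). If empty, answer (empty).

After 1 (send(from=A, to=B, msg='req')): A:[] B:[req]
After 2 (process(B)): A:[] B:[]
After 3 (process(B)): A:[] B:[]
After 4 (process(B)): A:[] B:[]
After 5 (process(A)): A:[] B:[]
After 6 (process(B)): A:[] B:[]
After 7 (send(from=B, to=A, msg='data')): A:[data] B:[]

data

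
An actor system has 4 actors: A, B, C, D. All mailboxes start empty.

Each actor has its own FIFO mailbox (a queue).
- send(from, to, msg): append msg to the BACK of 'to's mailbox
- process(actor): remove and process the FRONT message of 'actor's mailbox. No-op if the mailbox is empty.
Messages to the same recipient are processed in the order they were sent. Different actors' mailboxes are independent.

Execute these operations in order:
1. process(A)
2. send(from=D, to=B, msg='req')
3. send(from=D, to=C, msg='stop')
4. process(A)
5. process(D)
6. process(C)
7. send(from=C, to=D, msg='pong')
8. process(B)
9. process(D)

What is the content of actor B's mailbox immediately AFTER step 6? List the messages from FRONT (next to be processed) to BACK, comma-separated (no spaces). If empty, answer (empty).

After 1 (process(A)): A:[] B:[] C:[] D:[]
After 2 (send(from=D, to=B, msg='req')): A:[] B:[req] C:[] D:[]
After 3 (send(from=D, to=C, msg='stop')): A:[] B:[req] C:[stop] D:[]
After 4 (process(A)): A:[] B:[req] C:[stop] D:[]
After 5 (process(D)): A:[] B:[req] C:[stop] D:[]
After 6 (process(C)): A:[] B:[req] C:[] D:[]

req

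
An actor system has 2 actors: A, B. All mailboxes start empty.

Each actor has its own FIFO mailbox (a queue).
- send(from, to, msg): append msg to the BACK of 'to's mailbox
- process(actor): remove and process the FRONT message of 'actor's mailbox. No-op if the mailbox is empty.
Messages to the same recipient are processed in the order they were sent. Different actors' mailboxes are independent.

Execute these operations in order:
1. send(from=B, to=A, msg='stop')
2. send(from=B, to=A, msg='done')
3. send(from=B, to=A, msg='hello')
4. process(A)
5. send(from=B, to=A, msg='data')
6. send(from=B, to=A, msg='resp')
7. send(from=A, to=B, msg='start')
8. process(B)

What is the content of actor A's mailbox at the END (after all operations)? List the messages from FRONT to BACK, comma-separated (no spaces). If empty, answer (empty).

Answer: done,hello,data,resp

Derivation:
After 1 (send(from=B, to=A, msg='stop')): A:[stop] B:[]
After 2 (send(from=B, to=A, msg='done')): A:[stop,done] B:[]
After 3 (send(from=B, to=A, msg='hello')): A:[stop,done,hello] B:[]
After 4 (process(A)): A:[done,hello] B:[]
After 5 (send(from=B, to=A, msg='data')): A:[done,hello,data] B:[]
After 6 (send(from=B, to=A, msg='resp')): A:[done,hello,data,resp] B:[]
After 7 (send(from=A, to=B, msg='start')): A:[done,hello,data,resp] B:[start]
After 8 (process(B)): A:[done,hello,data,resp] B:[]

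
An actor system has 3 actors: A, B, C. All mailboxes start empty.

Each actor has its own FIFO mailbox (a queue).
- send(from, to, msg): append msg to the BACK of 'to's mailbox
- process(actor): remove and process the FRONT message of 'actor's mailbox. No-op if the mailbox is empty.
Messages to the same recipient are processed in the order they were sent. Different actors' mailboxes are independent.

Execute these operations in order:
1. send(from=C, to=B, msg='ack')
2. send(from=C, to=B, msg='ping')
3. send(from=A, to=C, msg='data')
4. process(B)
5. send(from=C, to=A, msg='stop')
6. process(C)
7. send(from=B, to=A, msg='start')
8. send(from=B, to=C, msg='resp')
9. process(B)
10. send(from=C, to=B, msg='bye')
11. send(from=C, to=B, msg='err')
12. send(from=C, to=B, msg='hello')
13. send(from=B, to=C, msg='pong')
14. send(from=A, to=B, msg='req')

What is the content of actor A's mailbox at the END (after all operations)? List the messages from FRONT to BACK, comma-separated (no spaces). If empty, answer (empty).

After 1 (send(from=C, to=B, msg='ack')): A:[] B:[ack] C:[]
After 2 (send(from=C, to=B, msg='ping')): A:[] B:[ack,ping] C:[]
After 3 (send(from=A, to=C, msg='data')): A:[] B:[ack,ping] C:[data]
After 4 (process(B)): A:[] B:[ping] C:[data]
After 5 (send(from=C, to=A, msg='stop')): A:[stop] B:[ping] C:[data]
After 6 (process(C)): A:[stop] B:[ping] C:[]
After 7 (send(from=B, to=A, msg='start')): A:[stop,start] B:[ping] C:[]
After 8 (send(from=B, to=C, msg='resp')): A:[stop,start] B:[ping] C:[resp]
After 9 (process(B)): A:[stop,start] B:[] C:[resp]
After 10 (send(from=C, to=B, msg='bye')): A:[stop,start] B:[bye] C:[resp]
After 11 (send(from=C, to=B, msg='err')): A:[stop,start] B:[bye,err] C:[resp]
After 12 (send(from=C, to=B, msg='hello')): A:[stop,start] B:[bye,err,hello] C:[resp]
After 13 (send(from=B, to=C, msg='pong')): A:[stop,start] B:[bye,err,hello] C:[resp,pong]
After 14 (send(from=A, to=B, msg='req')): A:[stop,start] B:[bye,err,hello,req] C:[resp,pong]

Answer: stop,start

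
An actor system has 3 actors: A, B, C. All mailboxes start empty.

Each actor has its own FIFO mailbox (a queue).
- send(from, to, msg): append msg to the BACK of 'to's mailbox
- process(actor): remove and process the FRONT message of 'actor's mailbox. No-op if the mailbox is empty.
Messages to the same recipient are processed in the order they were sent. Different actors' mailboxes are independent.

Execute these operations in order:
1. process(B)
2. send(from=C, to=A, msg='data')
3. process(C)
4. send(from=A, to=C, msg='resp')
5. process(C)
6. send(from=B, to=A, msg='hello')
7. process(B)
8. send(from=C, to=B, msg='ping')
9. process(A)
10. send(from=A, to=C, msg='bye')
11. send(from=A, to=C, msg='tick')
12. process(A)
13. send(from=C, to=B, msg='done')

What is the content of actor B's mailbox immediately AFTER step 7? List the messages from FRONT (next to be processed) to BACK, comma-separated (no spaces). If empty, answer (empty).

After 1 (process(B)): A:[] B:[] C:[]
After 2 (send(from=C, to=A, msg='data')): A:[data] B:[] C:[]
After 3 (process(C)): A:[data] B:[] C:[]
After 4 (send(from=A, to=C, msg='resp')): A:[data] B:[] C:[resp]
After 5 (process(C)): A:[data] B:[] C:[]
After 6 (send(from=B, to=A, msg='hello')): A:[data,hello] B:[] C:[]
After 7 (process(B)): A:[data,hello] B:[] C:[]

(empty)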